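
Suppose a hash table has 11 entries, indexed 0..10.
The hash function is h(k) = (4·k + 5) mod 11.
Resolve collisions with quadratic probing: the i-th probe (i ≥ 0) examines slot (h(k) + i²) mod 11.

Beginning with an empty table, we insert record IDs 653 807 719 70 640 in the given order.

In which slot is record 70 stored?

8

Insert 653: h=10, slot 10 empty => index 10.
Insert 807: h=10, slot 10 occupied => index 0.
Insert 719: h=10, slots 10,0 occupied => index 3.
Insert 70: h=10, slots 10,0,3 occupied => index 8.
Insert 640: h=2, slot 2 empty => index 2.
Table: [807, ., 640, 719, ., ., ., ., 70, ., 653]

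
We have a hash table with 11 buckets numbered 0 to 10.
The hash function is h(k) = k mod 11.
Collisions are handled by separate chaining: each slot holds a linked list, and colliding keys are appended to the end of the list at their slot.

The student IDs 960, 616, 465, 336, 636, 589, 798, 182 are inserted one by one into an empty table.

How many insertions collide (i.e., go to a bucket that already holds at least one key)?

4

960 → bucket 3
616 → bucket 0
465 → bucket 3 (collision)
336 → bucket 6
636 → bucket 9
589 → bucket 6 (collision)
798 → bucket 6 (collision)
182 → bucket 6 (collision)
Final buckets:
0: 616
1: —
2: —
3: 960 -> 465
4: —
5: —
6: 336 -> 589 -> 798 -> 182
7: —
8: —
9: 636
10: —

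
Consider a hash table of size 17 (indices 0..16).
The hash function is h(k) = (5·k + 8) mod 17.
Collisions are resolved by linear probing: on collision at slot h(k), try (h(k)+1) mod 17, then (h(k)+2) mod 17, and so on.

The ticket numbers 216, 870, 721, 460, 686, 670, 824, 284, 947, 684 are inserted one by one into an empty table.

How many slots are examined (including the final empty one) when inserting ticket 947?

3

216 hashes to 0; slot 0 is free => place at 0.
870 hashes to 6; slot 6 is free => place at 6.
721 hashes to 9; slot 9 is free => place at 9.
460 hashes to 13; slot 13 is free => place at 13.
686 hashes to 4; slot 4 is free => place at 4.
670 hashes to 9; 9 taken => place at 10.
824 hashes to 14; slot 14 is free => place at 14.
284 hashes to 0; 0 taken => place at 1.
947 hashes to 0; 0,1 taken => place at 2.
684 hashes to 11; slot 11 is free => place at 11.
Table: [216, 284, 947, —, 686, —, 870, —, —, 721, 670, 684, —, 460, 824, —, —]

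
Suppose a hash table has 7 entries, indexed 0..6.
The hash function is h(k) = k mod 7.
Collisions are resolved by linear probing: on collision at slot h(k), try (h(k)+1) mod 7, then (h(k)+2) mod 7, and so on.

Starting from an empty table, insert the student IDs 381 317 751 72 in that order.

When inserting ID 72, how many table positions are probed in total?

Insert 381: h=3, slot 3 empty => index 3.
Insert 317: h=2, slot 2 empty => index 2.
Insert 751: h=2, slots 2,3 occupied => index 4.
Insert 72: h=2, slots 2,3,4 occupied => index 5.
Table: [—, —, 317, 381, 751, 72, —]

4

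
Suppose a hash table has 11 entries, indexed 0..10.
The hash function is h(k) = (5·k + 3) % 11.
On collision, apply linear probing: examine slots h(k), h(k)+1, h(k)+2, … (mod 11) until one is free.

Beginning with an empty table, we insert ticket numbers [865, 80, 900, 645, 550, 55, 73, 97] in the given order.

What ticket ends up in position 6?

645

865: h=5 → slot 5
80: h=7 → slot 7
900: h=4 → slot 4
645: h=5, probe 5,6 → slot 6
550: h=3 → slot 3
55: h=3, probe 3,4,5,6,7,8 → slot 8
73: h=5, probe 5,6,7,8,9 → slot 9
97: h=4, probe 4,5,6,7,8,9,10 → slot 10
Table: [∅, ∅, ∅, 550, 900, 865, 645, 80, 55, 73, 97]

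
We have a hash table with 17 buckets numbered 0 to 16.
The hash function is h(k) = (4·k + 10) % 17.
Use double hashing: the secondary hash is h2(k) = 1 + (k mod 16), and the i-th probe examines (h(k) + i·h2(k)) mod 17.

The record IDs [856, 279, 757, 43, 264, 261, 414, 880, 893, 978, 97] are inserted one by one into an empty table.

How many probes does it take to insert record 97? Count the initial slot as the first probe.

7

Insert 856: h=0, slot 0 empty → index 0.
Insert 279: h=4, slot 4 empty → index 4.
Insert 757: h=12, slot 12 empty → index 12.
Insert 43: h=12, h2=12, slot 12 occupied → index 7.
Insert 264: h=12, h2=9, slots 12,4 occupied → index 13.
Insert 261: h=0, h2=6, slot 0 occupied → index 6.
Insert 414: h=0, h2=15, slot 0 occupied → index 15.
Insert 880: h=11, slot 11 empty → index 11.
Insert 893: h=12, h2=14, slot 12 occupied → index 9.
Insert 978: h=12, h2=3, slots 12,15 occupied → index 1.
Insert 97: h=7, h2=2, slots 7,9,11,13,15,0 occupied → index 2.
Table: [856, 978, 97, —, 279, —, 261, 43, —, 893, —, 880, 757, 264, —, 414, —]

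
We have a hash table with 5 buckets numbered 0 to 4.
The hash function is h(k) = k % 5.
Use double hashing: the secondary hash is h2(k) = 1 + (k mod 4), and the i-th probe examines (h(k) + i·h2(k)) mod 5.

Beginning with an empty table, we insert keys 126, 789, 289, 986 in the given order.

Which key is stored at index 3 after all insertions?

126 hashes to 1; slot 1 is free -> place at 1.
789 hashes to 4; slot 4 is free -> place at 4.
289 hashes to 4, h2=2; 4,1 taken -> place at 3.
986 hashes to 1, h2=3; 1,4 taken -> place at 2.
Table: [—, 126, 986, 289, 789]

289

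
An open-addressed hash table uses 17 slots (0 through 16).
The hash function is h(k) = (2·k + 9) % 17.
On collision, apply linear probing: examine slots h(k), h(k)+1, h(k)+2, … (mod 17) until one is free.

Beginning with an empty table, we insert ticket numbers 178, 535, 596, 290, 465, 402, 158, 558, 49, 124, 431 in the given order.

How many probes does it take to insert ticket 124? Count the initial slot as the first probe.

5

178 hashes to 8; slot 8 is free => place at 8.
535 hashes to 8; 8 taken => place at 9.
596 hashes to 11; slot 11 is free => place at 11.
290 hashes to 11; 11 taken => place at 12.
465 hashes to 4; slot 4 is free => place at 4.
402 hashes to 14; slot 14 is free => place at 14.
158 hashes to 2; slot 2 is free => place at 2.
558 hashes to 3; slot 3 is free => place at 3.
49 hashes to 5; slot 5 is free => place at 5.
124 hashes to 2; 2,3,4,5 taken => place at 6.
431 hashes to 4; 4,5,6 taken => place at 7.
Table: [., ., 158, 558, 465, 49, 124, 431, 178, 535, ., 596, 290, ., 402, ., .]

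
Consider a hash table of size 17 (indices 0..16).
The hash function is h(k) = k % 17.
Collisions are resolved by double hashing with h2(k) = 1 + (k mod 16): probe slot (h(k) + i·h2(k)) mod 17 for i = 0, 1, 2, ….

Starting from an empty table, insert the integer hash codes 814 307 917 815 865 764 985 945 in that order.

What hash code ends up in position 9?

Insert 814: h=15, slot 15 empty -> index 15.
Insert 307: h=1, slot 1 empty -> index 1.
Insert 917: h=16, slot 16 empty -> index 16.
Insert 815: h=16, h2=16, slots 16,15 occupied -> index 14.
Insert 865: h=15, h2=2, slot 15 occupied -> index 0.
Insert 764: h=16, h2=13, slot 16 occupied -> index 12.
Insert 985: h=16, h2=10, slot 16 occupied -> index 9.
Insert 945: h=10, slot 10 empty -> index 10.
Table: [865, 307, —, —, —, —, —, —, —, 985, 945, —, 764, —, 815, 814, 917]

985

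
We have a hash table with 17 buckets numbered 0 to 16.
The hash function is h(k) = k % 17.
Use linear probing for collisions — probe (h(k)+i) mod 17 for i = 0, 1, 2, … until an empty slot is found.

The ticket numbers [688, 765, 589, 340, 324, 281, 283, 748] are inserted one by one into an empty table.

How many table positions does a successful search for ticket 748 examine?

688 hashes to 8; slot 8 is free → place at 8.
765 hashes to 0; slot 0 is free → place at 0.
589 hashes to 11; slot 11 is free → place at 11.
340 hashes to 0; 0 taken → place at 1.
324 hashes to 1; 1 taken → place at 2.
281 hashes to 9; slot 9 is free → place at 9.
283 hashes to 11; 11 taken → place at 12.
748 hashes to 0; 0,1,2 taken → place at 3.
Table: [765, 340, 324, 748, ∅, ∅, ∅, ∅, 688, 281, ∅, 589, 283, ∅, ∅, ∅, ∅]
Lookup 748: h=0, probe 0,1,2,3 → found at 3.

4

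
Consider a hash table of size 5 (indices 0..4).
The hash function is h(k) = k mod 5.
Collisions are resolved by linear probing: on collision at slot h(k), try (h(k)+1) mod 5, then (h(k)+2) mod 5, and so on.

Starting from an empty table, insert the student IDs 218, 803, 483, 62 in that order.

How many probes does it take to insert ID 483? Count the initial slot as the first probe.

218: h=3 => slot 3
803: h=3, probe 3,4 => slot 4
483: h=3, probe 3,4,0 => slot 0
62: h=2 => slot 2
Table: [483, _, 62, 218, 803]

3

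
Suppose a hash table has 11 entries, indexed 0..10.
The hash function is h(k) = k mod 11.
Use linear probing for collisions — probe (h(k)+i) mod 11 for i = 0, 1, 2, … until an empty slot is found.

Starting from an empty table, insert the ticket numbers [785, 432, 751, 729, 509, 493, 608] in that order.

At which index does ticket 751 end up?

5

Insert 785: h=4, slot 4 empty => index 4.
Insert 432: h=3, slot 3 empty => index 3.
Insert 751: h=3, slots 3,4 occupied => index 5.
Insert 729: h=3, slots 3,4,5 occupied => index 6.
Insert 509: h=3, slots 3,4,5,6 occupied => index 7.
Insert 493: h=9, slot 9 empty => index 9.
Insert 608: h=3, slots 3,4,5,6,7 occupied => index 8.
Table: [., ., ., 432, 785, 751, 729, 509, 608, 493, .]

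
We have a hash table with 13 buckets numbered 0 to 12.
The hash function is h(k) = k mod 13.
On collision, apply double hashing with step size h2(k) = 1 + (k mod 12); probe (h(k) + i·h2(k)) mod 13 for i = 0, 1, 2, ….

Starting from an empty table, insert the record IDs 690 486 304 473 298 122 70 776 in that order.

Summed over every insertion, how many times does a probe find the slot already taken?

4

Insert 690: h=1, slot 1 empty -> index 1.
Insert 486: h=5, slot 5 empty -> index 5.
Insert 304: h=5, h2=5, slot 5 occupied -> index 10.
Insert 473: h=5, h2=6, slot 5 occupied -> index 11.
Insert 298: h=12, slot 12 empty -> index 12.
Insert 122: h=5, h2=3, slot 5 occupied -> index 8.
Insert 70: h=5, h2=11, slot 5 occupied -> index 3.
Insert 776: h=9, slot 9 empty -> index 9.
Table: [—, 690, —, 70, —, 486, —, —, 122, 776, 304, 473, 298]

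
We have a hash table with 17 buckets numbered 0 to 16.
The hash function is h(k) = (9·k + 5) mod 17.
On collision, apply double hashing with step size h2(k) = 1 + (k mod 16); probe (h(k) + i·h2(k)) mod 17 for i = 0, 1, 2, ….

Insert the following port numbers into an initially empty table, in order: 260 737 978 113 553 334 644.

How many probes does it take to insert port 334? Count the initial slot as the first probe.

2

Insert 260: h=16, slot 16 empty -> index 16.
Insert 737: h=8, slot 8 empty -> index 8.
Insert 978: h=1, slot 1 empty -> index 1.
Insert 113: h=2, slot 2 empty -> index 2.
Insert 553: h=1, h2=10, slot 1 occupied -> index 11.
Insert 334: h=2, h2=15, slot 2 occupied -> index 0.
Insert 644: h=4, slot 4 empty -> index 4.
Table: [334, 978, 113, -, 644, -, -, -, 737, -, -, 553, -, -, -, -, 260]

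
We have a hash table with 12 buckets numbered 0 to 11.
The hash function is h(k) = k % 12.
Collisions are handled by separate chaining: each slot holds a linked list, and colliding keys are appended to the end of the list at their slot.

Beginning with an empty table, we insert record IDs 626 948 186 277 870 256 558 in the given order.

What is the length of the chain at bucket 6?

626 → bucket 2
948 → bucket 0
186 → bucket 6
277 → bucket 1
870 → bucket 6 (collision)
256 → bucket 4
558 → bucket 6 (collision)
Final buckets:
0: 948
1: 277
2: 626
3: -
4: 256
5: -
6: 186 -> 870 -> 558
7: -
8: -
9: -
10: -
11: -

3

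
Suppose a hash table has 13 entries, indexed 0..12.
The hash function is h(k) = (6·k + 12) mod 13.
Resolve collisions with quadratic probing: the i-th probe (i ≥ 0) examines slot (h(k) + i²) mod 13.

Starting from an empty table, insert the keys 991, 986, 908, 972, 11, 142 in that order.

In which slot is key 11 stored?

9

991 hashes to 4; slot 4 is free -> place at 4.
986 hashes to 0; slot 0 is free -> place at 0.
908 hashes to 0; 0 taken -> place at 1.
972 hashes to 7; slot 7 is free -> place at 7.
11 hashes to 0; 0,1,4 taken -> place at 9.
142 hashes to 6; slot 6 is free -> place at 6.
Table: [986, 908, -, -, 991, -, 142, 972, -, 11, -, -, -]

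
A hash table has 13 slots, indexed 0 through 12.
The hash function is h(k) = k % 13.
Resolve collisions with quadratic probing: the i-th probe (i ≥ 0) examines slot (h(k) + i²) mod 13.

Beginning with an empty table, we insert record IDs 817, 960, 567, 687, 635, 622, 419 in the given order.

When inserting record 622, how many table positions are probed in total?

Insert 817: h=11, slot 11 empty → index 11.
Insert 960: h=11, slot 11 occupied → index 12.
Insert 567: h=8, slot 8 empty → index 8.
Insert 687: h=11, slots 11,12 occupied → index 2.
Insert 635: h=11, slots 11,12,2 occupied → index 7.
Insert 622: h=11, slots 11,12,2,7 occupied → index 1.
Insert 419: h=3, slot 3 empty → index 3.
Table: [_, 622, 687, 419, _, _, _, 635, 567, _, _, 817, 960]

5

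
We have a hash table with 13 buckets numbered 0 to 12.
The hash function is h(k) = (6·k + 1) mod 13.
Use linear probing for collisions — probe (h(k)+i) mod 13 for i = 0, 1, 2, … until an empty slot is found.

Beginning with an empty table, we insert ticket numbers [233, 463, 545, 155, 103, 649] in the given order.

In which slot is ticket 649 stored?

Insert 233: h=8, slot 8 empty => index 8.
Insert 463: h=10, slot 10 empty => index 10.
Insert 545: h=8, slot 8 occupied => index 9.
Insert 155: h=8, slots 8,9,10 occupied => index 11.
Insert 103: h=8, slots 8,9,10,11 occupied => index 12.
Insert 649: h=8, slots 8,9,10,11,12 occupied => index 0.
Table: [649, -, -, -, -, -, -, -, 233, 545, 463, 155, 103]

0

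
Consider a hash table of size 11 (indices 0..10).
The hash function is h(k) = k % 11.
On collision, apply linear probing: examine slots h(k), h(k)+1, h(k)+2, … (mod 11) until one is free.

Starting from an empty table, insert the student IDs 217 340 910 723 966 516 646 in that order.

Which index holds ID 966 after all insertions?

1

217: h=8 => slot 8
340: h=10 => slot 10
910: h=8, probe 8,9 => slot 9
723: h=8, probe 8,9,10,0 => slot 0
966: h=9, probe 9,10,0,1 => slot 1
516: h=10, probe 10,0,1,2 => slot 2
646: h=8, probe 8,9,10,0,1,2,3 => slot 3
Table: [723, 966, 516, 646, _, _, _, _, 217, 910, 340]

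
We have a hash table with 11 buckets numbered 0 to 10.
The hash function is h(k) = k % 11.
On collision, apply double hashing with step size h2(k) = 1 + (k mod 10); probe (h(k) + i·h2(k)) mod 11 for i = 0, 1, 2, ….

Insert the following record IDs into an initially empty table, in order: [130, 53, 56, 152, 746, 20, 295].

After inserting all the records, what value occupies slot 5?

746

130 hashes to 9; slot 9 is free → place at 9.
53 hashes to 9, h2=4; 9 taken → place at 2.
56 hashes to 1; slot 1 is free → place at 1.
152 hashes to 9, h2=3; 9,1 taken → place at 4.
746 hashes to 9, h2=7; 9 taken → place at 5.
20 hashes to 9, h2=1; 9 taken → place at 10.
295 hashes to 9, h2=6; 9,4,10,5 taken → place at 0.
Table: [295, 56, 53, ., 152, 746, ., ., ., 130, 20]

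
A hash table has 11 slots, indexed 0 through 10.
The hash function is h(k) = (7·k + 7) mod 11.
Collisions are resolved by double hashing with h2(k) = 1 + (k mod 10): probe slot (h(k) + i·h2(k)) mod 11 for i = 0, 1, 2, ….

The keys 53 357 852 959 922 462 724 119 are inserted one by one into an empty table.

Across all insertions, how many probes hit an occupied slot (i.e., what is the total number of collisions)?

53: h=4 => slot 4
357: h=9 => slot 9
852: h=9, h2=3, probe 9,1 => slot 1
959: h=10 => slot 10
922: h=4, h2=3, probe 4,7 => slot 7
462: h=7, h2=3, probe 7,10,2 => slot 2
724: h=4, h2=5, probe 4,9,3 => slot 3
119: h=4, h2=10, probe 4,3,2,1,0 => slot 0
Table: [119, 852, 462, 724, 53, ∅, ∅, 922, ∅, 357, 959]

10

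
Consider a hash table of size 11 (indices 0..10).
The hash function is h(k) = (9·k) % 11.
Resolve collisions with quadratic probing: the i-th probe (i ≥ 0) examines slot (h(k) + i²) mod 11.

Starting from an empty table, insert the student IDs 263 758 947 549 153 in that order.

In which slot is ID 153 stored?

263: h=2 -> slot 2
758: h=2, probe 2,3 -> slot 3
947: h=9 -> slot 9
549: h=2, probe 2,3,6 -> slot 6
153: h=2, probe 2,3,6,0 -> slot 0
Table: [153, _, 263, 758, _, _, 549, _, _, 947, _]

0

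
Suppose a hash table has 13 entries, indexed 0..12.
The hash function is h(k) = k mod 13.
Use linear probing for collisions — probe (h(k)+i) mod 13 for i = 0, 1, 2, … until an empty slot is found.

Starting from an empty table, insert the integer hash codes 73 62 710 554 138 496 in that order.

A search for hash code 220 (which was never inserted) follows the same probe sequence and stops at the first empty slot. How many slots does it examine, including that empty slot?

2

Insert 73: h=8, slot 8 empty => index 8.
Insert 62: h=10, slot 10 empty => index 10.
Insert 710: h=8, slot 8 occupied => index 9.
Insert 554: h=8, slots 8,9,10 occupied => index 11.
Insert 138: h=8, slots 8,9,10,11 occupied => index 12.
Insert 496: h=2, slot 2 empty => index 2.
Table: [_, _, 496, _, _, _, _, _, 73, 710, 62, 554, 138]
Lookup 220: h=12, probe 12,0 → slot 0 empty, not found.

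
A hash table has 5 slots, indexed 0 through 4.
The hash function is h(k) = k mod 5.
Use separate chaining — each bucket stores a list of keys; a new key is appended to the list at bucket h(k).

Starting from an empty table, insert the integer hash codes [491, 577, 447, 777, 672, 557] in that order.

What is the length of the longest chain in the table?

5

491 -> bucket 1
577 -> bucket 2
447 -> bucket 2 (collision)
777 -> bucket 2 (collision)
672 -> bucket 2 (collision)
557 -> bucket 2 (collision)
Final buckets:
0: ∅
1: 491
2: 577 -> 447 -> 777 -> 672 -> 557
3: ∅
4: ∅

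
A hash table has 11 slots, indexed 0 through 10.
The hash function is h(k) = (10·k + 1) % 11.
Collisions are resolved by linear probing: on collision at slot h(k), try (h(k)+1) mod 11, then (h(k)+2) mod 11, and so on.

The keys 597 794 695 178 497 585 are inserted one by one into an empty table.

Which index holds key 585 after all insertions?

Insert 597: h=9, slot 9 empty -> index 9.
Insert 794: h=10, slot 10 empty -> index 10.
Insert 695: h=10, slot 10 occupied -> index 0.
Insert 178: h=10, slots 10,0 occupied -> index 1.
Insert 497: h=10, slots 10,0,1 occupied -> index 2.
Insert 585: h=10, slots 10,0,1,2 occupied -> index 3.
Table: [695, 178, 497, 585, ., ., ., ., ., 597, 794]

3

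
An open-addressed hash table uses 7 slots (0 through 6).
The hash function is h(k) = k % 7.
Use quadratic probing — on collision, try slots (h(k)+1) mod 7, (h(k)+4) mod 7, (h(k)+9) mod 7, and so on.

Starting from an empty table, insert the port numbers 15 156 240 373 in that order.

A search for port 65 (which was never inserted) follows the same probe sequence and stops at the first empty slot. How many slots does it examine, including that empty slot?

15: h=1 -> slot 1
156: h=2 -> slot 2
240: h=2, probe 2,3 -> slot 3
373: h=2, probe 2,3,6 -> slot 6
Table: [-, 15, 156, 240, -, -, 373]
Lookup 65: h=2, probe 2,3,6,4 → slot 4 empty, not found.

4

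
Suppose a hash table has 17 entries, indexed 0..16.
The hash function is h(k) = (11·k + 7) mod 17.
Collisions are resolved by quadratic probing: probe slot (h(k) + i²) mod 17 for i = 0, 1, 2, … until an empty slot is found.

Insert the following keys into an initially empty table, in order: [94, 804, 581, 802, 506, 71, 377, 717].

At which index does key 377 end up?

Insert 94: h=4, slot 4 empty => index 4.
Insert 804: h=11, slot 11 empty => index 11.
Insert 581: h=6, slot 6 empty => index 6.
Insert 802: h=6, slot 6 occupied => index 7.
Insert 506: h=14, slot 14 empty => index 14.
Insert 71: h=6, slots 6,7 occupied => index 10.
Insert 377: h=6, slots 6,7,10 occupied => index 15.
Insert 717: h=6, slots 6,7,10,15 occupied => index 5.
Table: [∅, ∅, ∅, ∅, 94, 717, 581, 802, ∅, ∅, 71, 804, ∅, ∅, 506, 377, ∅]

15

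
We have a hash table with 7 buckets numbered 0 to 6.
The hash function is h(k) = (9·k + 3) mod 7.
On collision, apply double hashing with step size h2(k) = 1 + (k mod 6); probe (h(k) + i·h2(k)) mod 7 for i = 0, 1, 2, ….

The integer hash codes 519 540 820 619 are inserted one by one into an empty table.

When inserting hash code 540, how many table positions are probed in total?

2

519: h=5 → slot 5
540: h=5, h2=1, probe 5,6 → slot 6
820: h=5, h2=5, probe 5,3 → slot 3
619: h=2 → slot 2
Table: [∅, ∅, 619, 820, ∅, 519, 540]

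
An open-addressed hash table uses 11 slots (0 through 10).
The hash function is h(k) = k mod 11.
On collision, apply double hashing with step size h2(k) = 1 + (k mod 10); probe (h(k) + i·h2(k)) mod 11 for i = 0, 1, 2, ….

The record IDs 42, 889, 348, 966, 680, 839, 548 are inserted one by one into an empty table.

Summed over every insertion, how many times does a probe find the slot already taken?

7

42: h=9 -> slot 9
889: h=9, h2=10, probe 9,8 -> slot 8
348: h=7 -> slot 7
966: h=9, h2=7, probe 9,5 -> slot 5
680: h=9, h2=1, probe 9,10 -> slot 10
839: h=3 -> slot 3
548: h=9, h2=9, probe 9,7,5,3,1 -> slot 1
Table: [∅, 548, ∅, 839, ∅, 966, ∅, 348, 889, 42, 680]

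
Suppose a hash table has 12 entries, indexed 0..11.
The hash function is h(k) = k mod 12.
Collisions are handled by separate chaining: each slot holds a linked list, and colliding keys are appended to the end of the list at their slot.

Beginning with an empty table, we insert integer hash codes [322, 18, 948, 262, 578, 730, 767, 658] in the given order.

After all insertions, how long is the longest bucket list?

4

Insert 322: h=10, bucket 10 empty → new chain.
Insert 18: h=6, bucket 6 empty → new chain.
Insert 948: h=0, bucket 0 empty → new chain.
Insert 262: h=10, bucket 10 nonempty → append to chain.
Insert 578: h=2, bucket 2 empty → new chain.
Insert 730: h=10, bucket 10 nonempty → append to chain.
Insert 767: h=11, bucket 11 empty → new chain.
Insert 658: h=10, bucket 10 nonempty → append to chain.
Final buckets:
0: 948
1: -
2: 578
3: -
4: -
5: -
6: 18
7: -
8: -
9: -
10: 322 -> 262 -> 730 -> 658
11: 767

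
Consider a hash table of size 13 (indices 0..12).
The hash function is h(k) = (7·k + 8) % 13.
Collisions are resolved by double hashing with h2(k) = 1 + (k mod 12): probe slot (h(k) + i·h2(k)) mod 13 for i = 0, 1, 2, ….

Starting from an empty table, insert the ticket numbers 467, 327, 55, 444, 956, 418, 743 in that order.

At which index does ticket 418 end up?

7

Insert 467: h=1, slot 1 empty => index 1.
Insert 327: h=9, slot 9 empty => index 9.
Insert 55: h=3, slot 3 empty => index 3.
Insert 444: h=9, h2=1, slot 9 occupied => index 10.
Insert 956: h=5, slot 5 empty => index 5.
Insert 418: h=9, h2=11, slot 9 occupied => index 7.
Insert 743: h=9, h2=12, slot 9 occupied => index 8.
Table: [—, 467, —, 55, —, 956, —, 418, 743, 327, 444, —, —]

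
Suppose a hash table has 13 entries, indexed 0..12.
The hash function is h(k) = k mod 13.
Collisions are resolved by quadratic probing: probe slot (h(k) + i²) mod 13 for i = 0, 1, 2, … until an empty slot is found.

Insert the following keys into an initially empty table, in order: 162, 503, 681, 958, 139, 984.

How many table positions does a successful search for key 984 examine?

Insert 162: h=6, slot 6 empty -> index 6.
Insert 503: h=9, slot 9 empty -> index 9.
Insert 681: h=5, slot 5 empty -> index 5.
Insert 958: h=9, slot 9 occupied -> index 10.
Insert 139: h=9, slots 9,10 occupied -> index 0.
Insert 984: h=9, slots 9,10,0,5 occupied -> index 12.
Table: [139, ., ., ., ., 681, 162, ., ., 503, 958, ., 984]
Lookup 984: h=9, probe 9,10,0,5,12 → found at 12.

5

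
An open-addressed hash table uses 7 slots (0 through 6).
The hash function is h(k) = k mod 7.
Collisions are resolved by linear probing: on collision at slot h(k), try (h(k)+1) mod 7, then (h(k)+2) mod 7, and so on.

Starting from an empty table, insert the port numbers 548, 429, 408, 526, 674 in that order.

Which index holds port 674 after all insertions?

548: h=2 => slot 2
429: h=2, probe 2,3 => slot 3
408: h=2, probe 2,3,4 => slot 4
526: h=1 => slot 1
674: h=2, probe 2,3,4,5 => slot 5
Table: [., 526, 548, 429, 408, 674, .]

5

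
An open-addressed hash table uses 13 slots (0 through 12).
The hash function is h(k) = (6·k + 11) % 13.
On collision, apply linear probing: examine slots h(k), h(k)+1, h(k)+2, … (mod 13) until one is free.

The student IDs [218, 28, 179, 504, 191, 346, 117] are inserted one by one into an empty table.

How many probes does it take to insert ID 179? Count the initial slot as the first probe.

2

Insert 218: h=6, slot 6 empty => index 6.
Insert 28: h=10, slot 10 empty => index 10.
Insert 179: h=6, slot 6 occupied => index 7.
Insert 504: h=6, slots 6,7 occupied => index 8.
Insert 191: h=0, slot 0 empty => index 0.
Insert 346: h=7, slots 7,8 occupied => index 9.
Insert 117: h=11, slot 11 empty => index 11.
Table: [191, —, —, —, —, —, 218, 179, 504, 346, 28, 117, —]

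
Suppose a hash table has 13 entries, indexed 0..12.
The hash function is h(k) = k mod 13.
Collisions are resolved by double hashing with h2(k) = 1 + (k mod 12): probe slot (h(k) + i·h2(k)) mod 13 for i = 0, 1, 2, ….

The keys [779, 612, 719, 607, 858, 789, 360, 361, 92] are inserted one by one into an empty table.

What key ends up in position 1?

779: h=12 → slot 12
612: h=1 → slot 1
719: h=4 → slot 4
607: h=9 → slot 9
858: h=0 → slot 0
789: h=9, h2=10, probe 9,6 → slot 6
360: h=9, h2=1, probe 9,10 → slot 10
361: h=10, h2=2, probe 10,12,1,3 → slot 3
92: h=1, h2=9, probe 1,10,6,2 → slot 2
Table: [858, 612, 92, 361, 719, _, 789, _, _, 607, 360, _, 779]

612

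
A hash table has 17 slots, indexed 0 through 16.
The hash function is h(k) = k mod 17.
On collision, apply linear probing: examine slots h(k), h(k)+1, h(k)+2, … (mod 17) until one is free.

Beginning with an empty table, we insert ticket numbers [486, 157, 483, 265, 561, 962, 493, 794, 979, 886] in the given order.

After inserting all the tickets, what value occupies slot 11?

265

486 hashes to 10; slot 10 is free → place at 10.
157 hashes to 4; slot 4 is free → place at 4.
483 hashes to 7; slot 7 is free → place at 7.
265 hashes to 10; 10 taken → place at 11.
561 hashes to 0; slot 0 is free → place at 0.
962 hashes to 10; 10,11 taken → place at 12.
493 hashes to 0; 0 taken → place at 1.
794 hashes to 12; 12 taken → place at 13.
979 hashes to 10; 10,11,12,13 taken → place at 14.
886 hashes to 2; slot 2 is free → place at 2.
Table: [561, 493, 886, -, 157, -, -, 483, -, -, 486, 265, 962, 794, 979, -, -]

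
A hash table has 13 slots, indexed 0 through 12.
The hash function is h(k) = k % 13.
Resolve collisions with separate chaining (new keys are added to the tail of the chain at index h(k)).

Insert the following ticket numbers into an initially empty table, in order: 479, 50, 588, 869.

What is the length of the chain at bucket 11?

3

Insert 479: h=11, bucket 11 empty -> new chain.
Insert 50: h=11, bucket 11 nonempty -> append to chain.
Insert 588: h=3, bucket 3 empty -> new chain.
Insert 869: h=11, bucket 11 nonempty -> append to chain.
Final buckets:
0: _
1: _
2: _
3: 588
4: _
5: _
6: _
7: _
8: _
9: _
10: _
11: 479 -> 50 -> 869
12: _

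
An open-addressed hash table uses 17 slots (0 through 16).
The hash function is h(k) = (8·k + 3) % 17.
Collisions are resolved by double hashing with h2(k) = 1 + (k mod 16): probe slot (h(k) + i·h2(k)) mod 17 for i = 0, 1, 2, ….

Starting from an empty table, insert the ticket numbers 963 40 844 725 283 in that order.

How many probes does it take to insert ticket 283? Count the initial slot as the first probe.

Insert 963: h=6, slot 6 empty → index 6.
Insert 40: h=0, slot 0 empty → index 0.
Insert 844: h=6, h2=13, slot 6 occupied → index 2.
Insert 725: h=6, h2=6, slot 6 occupied → index 12.
Insert 283: h=6, h2=12, slot 6 occupied → index 1.
Table: [40, 283, 844, ., ., ., 963, ., ., ., ., ., 725, ., ., ., .]

2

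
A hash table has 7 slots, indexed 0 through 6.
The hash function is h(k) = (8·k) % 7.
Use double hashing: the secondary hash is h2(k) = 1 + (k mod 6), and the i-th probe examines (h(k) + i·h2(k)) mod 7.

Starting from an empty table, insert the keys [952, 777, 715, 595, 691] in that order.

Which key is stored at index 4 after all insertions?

777

Insert 952: h=0, slot 0 empty → index 0.
Insert 777: h=0, h2=4, slot 0 occupied → index 4.
Insert 715: h=1, slot 1 empty → index 1.
Insert 595: h=0, h2=2, slot 0 occupied → index 2.
Insert 691: h=5, slot 5 empty → index 5.
Table: [952, 715, 595, —, 777, 691, —]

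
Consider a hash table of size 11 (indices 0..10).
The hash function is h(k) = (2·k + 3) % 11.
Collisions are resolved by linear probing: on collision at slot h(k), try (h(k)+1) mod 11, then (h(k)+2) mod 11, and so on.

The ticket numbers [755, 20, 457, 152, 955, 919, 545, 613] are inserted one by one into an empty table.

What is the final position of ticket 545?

755 hashes to 6; slot 6 is free => place at 6.
20 hashes to 10; slot 10 is free => place at 10.
457 hashes to 4; slot 4 is free => place at 4.
152 hashes to 10; 10 taken => place at 0.
955 hashes to 10; 10,0 taken => place at 1.
919 hashes to 4; 4 taken => place at 5.
545 hashes to 4; 4,5,6 taken => place at 7.
613 hashes to 8; slot 8 is free => place at 8.
Table: [152, 955, _, _, 457, 919, 755, 545, 613, _, 20]

7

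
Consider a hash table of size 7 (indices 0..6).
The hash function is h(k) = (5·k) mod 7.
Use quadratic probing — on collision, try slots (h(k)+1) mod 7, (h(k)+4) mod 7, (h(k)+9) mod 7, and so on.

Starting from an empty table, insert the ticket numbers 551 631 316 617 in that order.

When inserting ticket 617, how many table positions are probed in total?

3

Insert 551: h=4, slot 4 empty → index 4.
Insert 631: h=5, slot 5 empty → index 5.
Insert 316: h=5, slot 5 occupied → index 6.
Insert 617: h=5, slots 5,6 occupied → index 2.
Table: [∅, ∅, 617, ∅, 551, 631, 316]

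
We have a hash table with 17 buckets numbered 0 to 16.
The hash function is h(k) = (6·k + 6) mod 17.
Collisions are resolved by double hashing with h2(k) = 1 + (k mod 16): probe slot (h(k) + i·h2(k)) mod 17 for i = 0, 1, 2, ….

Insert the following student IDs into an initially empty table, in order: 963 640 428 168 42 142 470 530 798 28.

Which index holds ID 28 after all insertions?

13

963 hashes to 4; slot 4 is free -> place at 4.
640 hashes to 4, h2=1; 4 taken -> place at 5.
428 hashes to 7; slot 7 is free -> place at 7.
168 hashes to 11; slot 11 is free -> place at 11.
42 hashes to 3; slot 3 is free -> place at 3.
142 hashes to 8; slot 8 is free -> place at 8.
470 hashes to 4, h2=7; 4,11 taken -> place at 1.
530 hashes to 7, h2=3; 7 taken -> place at 10.
798 hashes to 0; slot 0 is free -> place at 0.
28 hashes to 4, h2=13; 4,0 taken -> place at 13.
Table: [798, 470, ∅, 42, 963, 640, ∅, 428, 142, ∅, 530, 168, ∅, 28, ∅, ∅, ∅]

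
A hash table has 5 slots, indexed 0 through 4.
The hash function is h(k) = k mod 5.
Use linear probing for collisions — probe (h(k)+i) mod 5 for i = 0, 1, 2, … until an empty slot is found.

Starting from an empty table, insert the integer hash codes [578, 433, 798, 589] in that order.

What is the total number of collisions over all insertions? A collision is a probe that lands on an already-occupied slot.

578 hashes to 3; slot 3 is free -> place at 3.
433 hashes to 3; 3 taken -> place at 4.
798 hashes to 3; 3,4 taken -> place at 0.
589 hashes to 4; 4,0 taken -> place at 1.
Table: [798, 589, _, 578, 433]

5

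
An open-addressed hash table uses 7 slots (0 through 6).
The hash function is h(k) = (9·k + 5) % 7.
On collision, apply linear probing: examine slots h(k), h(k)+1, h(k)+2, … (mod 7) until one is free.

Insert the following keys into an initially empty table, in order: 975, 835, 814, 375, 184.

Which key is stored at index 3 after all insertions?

975: h=2 => slot 2
835: h=2, probe 2,3 => slot 3
814: h=2, probe 2,3,4 => slot 4
375: h=6 => slot 6
184: h=2, probe 2,3,4,5 => slot 5
Table: [∅, ∅, 975, 835, 814, 184, 375]

835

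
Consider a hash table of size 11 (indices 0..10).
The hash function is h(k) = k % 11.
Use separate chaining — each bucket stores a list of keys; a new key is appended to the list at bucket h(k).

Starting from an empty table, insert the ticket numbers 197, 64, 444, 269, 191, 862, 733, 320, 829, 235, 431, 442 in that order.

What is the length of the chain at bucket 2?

197 → bucket 10
64 → bucket 9
444 → bucket 4
269 → bucket 5
191 → bucket 4 (collision)
862 → bucket 4 (collision)
733 → bucket 7
320 → bucket 1
829 → bucket 4 (collision)
235 → bucket 4 (collision)
431 → bucket 2
442 → bucket 2 (collision)
Final buckets:
0: ∅
1: 320
2: 431 -> 442
3: ∅
4: 444 -> 191 -> 862 -> 829 -> 235
5: 269
6: ∅
7: 733
8: ∅
9: 64
10: 197

2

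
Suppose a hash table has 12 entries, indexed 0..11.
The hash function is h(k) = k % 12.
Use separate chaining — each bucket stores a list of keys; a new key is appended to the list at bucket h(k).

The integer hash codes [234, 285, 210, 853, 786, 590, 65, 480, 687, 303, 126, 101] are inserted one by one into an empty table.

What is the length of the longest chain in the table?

4

Insert 234: h=6, bucket 6 empty → new chain.
Insert 285: h=9, bucket 9 empty → new chain.
Insert 210: h=6, bucket 6 nonempty → append to chain.
Insert 853: h=1, bucket 1 empty → new chain.
Insert 786: h=6, bucket 6 nonempty → append to chain.
Insert 590: h=2, bucket 2 empty → new chain.
Insert 65: h=5, bucket 5 empty → new chain.
Insert 480: h=0, bucket 0 empty → new chain.
Insert 687: h=3, bucket 3 empty → new chain.
Insert 303: h=3, bucket 3 nonempty → append to chain.
Insert 126: h=6, bucket 6 nonempty → append to chain.
Insert 101: h=5, bucket 5 nonempty → append to chain.
Final buckets:
0: 480
1: 853
2: 590
3: 687 -> 303
4: _
5: 65 -> 101
6: 234 -> 210 -> 786 -> 126
7: _
8: _
9: 285
10: _
11: _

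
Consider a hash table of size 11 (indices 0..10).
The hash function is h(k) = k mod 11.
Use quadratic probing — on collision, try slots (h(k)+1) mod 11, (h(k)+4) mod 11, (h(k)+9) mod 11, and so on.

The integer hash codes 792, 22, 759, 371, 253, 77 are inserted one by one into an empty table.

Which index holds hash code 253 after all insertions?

Insert 792: h=0, slot 0 empty => index 0.
Insert 22: h=0, slot 0 occupied => index 1.
Insert 759: h=0, slots 0,1 occupied => index 4.
Insert 371: h=8, slot 8 empty => index 8.
Insert 253: h=0, slots 0,1,4 occupied => index 9.
Insert 77: h=0, slots 0,1,4,9 occupied => index 5.
Table: [792, 22, —, —, 759, 77, —, —, 371, 253, —]

9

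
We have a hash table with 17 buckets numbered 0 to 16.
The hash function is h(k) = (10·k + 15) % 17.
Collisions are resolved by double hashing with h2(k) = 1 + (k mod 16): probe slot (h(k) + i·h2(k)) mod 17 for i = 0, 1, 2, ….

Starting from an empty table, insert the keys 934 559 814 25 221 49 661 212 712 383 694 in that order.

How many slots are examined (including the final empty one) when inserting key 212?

4

934 hashes to 5; slot 5 is free → place at 5.
559 hashes to 12; slot 12 is free → place at 12.
814 hashes to 12, h2=15; 12 taken → place at 10.
25 hashes to 10, h2=10; 10 taken → place at 3.
221 hashes to 15; slot 15 is free → place at 15.
49 hashes to 12, h2=2; 12 taken → place at 14.
661 hashes to 12, h2=6; 12 taken → place at 1.
212 hashes to 10, h2=5; 10,15,3 taken → place at 8.
712 hashes to 12, h2=9; 12 taken → place at 4.
383 hashes to 3, h2=16; 3 taken → place at 2.
694 hashes to 2, h2=7; 2 taken → place at 9.
Table: [∅, 661, 383, 25, 712, 934, ∅, ∅, 212, 694, 814, ∅, 559, ∅, 49, 221, ∅]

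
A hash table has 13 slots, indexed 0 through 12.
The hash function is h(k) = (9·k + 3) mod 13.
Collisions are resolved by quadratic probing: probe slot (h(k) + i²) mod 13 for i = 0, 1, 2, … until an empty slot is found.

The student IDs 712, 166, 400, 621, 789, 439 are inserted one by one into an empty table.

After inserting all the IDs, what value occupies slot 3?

166

712 hashes to 2; slot 2 is free => place at 2.
166 hashes to 2; 2 taken => place at 3.
400 hashes to 2; 2,3 taken => place at 6.
621 hashes to 2; 2,3,6 taken => place at 11.
789 hashes to 6; 6 taken => place at 7.
439 hashes to 2; 2,3,6,11 taken => place at 5.
Table: [∅, ∅, 712, 166, ∅, 439, 400, 789, ∅, ∅, ∅, 621, ∅]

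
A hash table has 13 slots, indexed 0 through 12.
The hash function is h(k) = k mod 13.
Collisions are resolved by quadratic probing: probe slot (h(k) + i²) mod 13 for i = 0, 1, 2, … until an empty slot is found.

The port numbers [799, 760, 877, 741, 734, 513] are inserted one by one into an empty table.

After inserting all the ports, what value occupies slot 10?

877

799 hashes to 6; slot 6 is free → place at 6.
760 hashes to 6; 6 taken → place at 7.
877 hashes to 6; 6,7 taken → place at 10.
741 hashes to 0; slot 0 is free → place at 0.
734 hashes to 6; 6,7,10 taken → place at 2.
513 hashes to 6; 6,7,10,2 taken → place at 9.
Table: [741, -, 734, -, -, -, 799, 760, -, 513, 877, -, -]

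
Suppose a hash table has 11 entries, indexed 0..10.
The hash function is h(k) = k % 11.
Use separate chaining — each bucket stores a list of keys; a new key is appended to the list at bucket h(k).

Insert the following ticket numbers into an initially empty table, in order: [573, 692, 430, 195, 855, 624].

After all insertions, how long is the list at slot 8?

3

Insert 573: h=1, bucket 1 empty -> new chain.
Insert 692: h=10, bucket 10 empty -> new chain.
Insert 430: h=1, bucket 1 nonempty -> append to chain.
Insert 195: h=8, bucket 8 empty -> new chain.
Insert 855: h=8, bucket 8 nonempty -> append to chain.
Insert 624: h=8, bucket 8 nonempty -> append to chain.
Final buckets:
0: .
1: 573 -> 430
2: .
3: .
4: .
5: .
6: .
7: .
8: 195 -> 855 -> 624
9: .
10: 692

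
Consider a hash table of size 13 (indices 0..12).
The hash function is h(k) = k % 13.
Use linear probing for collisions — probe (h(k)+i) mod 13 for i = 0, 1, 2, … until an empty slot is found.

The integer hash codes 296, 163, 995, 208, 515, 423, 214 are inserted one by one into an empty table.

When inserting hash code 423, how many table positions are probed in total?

5

296 hashes to 10; slot 10 is free → place at 10.
163 hashes to 7; slot 7 is free → place at 7.
995 hashes to 7; 7 taken → place at 8.
208 hashes to 0; slot 0 is free → place at 0.
515 hashes to 8; 8 taken → place at 9.
423 hashes to 7; 7,8,9,10 taken → place at 11.
214 hashes to 6; slot 6 is free → place at 6.
Table: [208, _, _, _, _, _, 214, 163, 995, 515, 296, 423, _]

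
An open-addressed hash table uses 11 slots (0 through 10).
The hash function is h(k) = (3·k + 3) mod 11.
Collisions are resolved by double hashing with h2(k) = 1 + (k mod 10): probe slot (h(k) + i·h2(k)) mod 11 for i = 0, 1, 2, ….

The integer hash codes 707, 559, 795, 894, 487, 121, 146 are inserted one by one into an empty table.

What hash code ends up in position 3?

Insert 707: h=1, slot 1 empty → index 1.
Insert 559: h=8, slot 8 empty → index 8.
Insert 795: h=1, h2=6, slot 1 occupied → index 7.
Insert 894: h=1, h2=5, slot 1 occupied → index 6.
Insert 487: h=1, h2=8, slot 1 occupied → index 9.
Insert 121: h=3, slot 3 empty → index 3.
Insert 146: h=1, h2=7, slots 1,8 occupied → index 4.
Table: [_, 707, _, 121, 146, _, 894, 795, 559, 487, _]

121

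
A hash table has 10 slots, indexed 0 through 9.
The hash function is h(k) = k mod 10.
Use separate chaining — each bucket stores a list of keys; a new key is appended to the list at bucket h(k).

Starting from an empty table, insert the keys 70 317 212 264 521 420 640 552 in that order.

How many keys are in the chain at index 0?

3

Insert 70: h=0, bucket 0 empty -> new chain.
Insert 317: h=7, bucket 7 empty -> new chain.
Insert 212: h=2, bucket 2 empty -> new chain.
Insert 264: h=4, bucket 4 empty -> new chain.
Insert 521: h=1, bucket 1 empty -> new chain.
Insert 420: h=0, bucket 0 nonempty -> append to chain.
Insert 640: h=0, bucket 0 nonempty -> append to chain.
Insert 552: h=2, bucket 2 nonempty -> append to chain.
Final buckets:
0: 70 -> 420 -> 640
1: 521
2: 212 -> 552
3: .
4: 264
5: .
6: .
7: 317
8: .
9: .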